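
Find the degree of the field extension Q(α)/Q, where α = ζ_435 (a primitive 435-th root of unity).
[Q(α):Q] = 224

The minimal polynomial of ζ_435 over Q is the 435-th cyclotomic polynomial Φ_435(x), which is irreducible over Q and has degree φ(435) = 224. Hence [Q(α):Q] = φ(435) = 224.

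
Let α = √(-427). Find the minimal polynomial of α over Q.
m_α(x) = x^2 + 427

α satisfies α^2 + 427 = 0, so x^2 + 427 annihilates α. Since d = -427 is squarefree and ≠ 1, it is not a perfect square in Q, so x^2 + 427 has no rational root and is therefore irreducible over Q (a degree-2 polynomial over a field is irreducible iff it has no root). Hence m_α(x) = x^2 + 427.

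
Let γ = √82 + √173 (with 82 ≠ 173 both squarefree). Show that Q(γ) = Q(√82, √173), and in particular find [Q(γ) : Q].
[Q(γ) : Q] = 4 (equivalently, Q(γ) = Q(√82, √173))

Obviously Q(γ) ⊆ Q(√82, √173), and [Q(√82, √173):Q] = 4 (since 82, 173 are distinct squarefree integers > 1 with 14186 not a perfect square). To show equality we compute the minimal polynomial of γ. From γ = √82 + √173: γ^2 = 82 + 2√(14186) + 173 = 255 + 2√(14186), so γ^2 - 255 = 2√(14186); squaring, (γ^2 - 255)^2 = 4·14186, i.e. γ^4 - 510γ^2 + 65025 - 56744 = 0, i.e. γ^4 - 510γ^2 + 8281 = 0. So γ is a root of x^4 - 510x^2 + 8281. This polynomial is irreducible over Q: it has no rational root (each ±√82 ± √173 is irrational), and any factorization into two quadratics over Q would force √(14186) ∈ Q (pairing opposite roots) or √82, √173 ∈ Q (other pairings), all impossible. Hence [Q(γ):Q] = 4 = [Q(√82, √173):Q], so Q(γ) = Q(√82, √173).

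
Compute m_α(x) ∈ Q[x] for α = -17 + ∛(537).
m_α(x) = x^3 + 51x^2 + 867x + 4376

Set β = α + 17 = ∛(537), so β^3 = 537. Then (α + 17)^3 - 537 = 0, i.e. α is a root of g(x) = (x + 17)^3 - 537 = x^3 + 51x^2 + 867x + 4376. Since g(x) = h(x + 17) where h(x) = x^3 - 537, and h is irreducible over Q (because 537 is not a perfect cube, so h has no rational root, and a monic cubic with no rational root is irreducible), g is also irreducible (irreducibility is preserved under the substitution x → x + 17). Hence m_α(x) = x^3 + 51x^2 + 867x + 4376.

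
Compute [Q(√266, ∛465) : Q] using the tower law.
[Q(√266, ∛465) : Q] = 6

Let L = Q(√266, ∛465). Since Q(√266) ⊂ L and [Q(√266):Q] = 2, the tower law gives 2 | [L:Q]. Likewise Q(∛465) ⊂ L with [Q(∛465):Q] = 3 (because 465 is not a perfect cube), so 3 | [L:Q]. As gcd(2,3) = 1, [L:Q] is divisible by 6. Conversely L is generated over Q by √266 and ∛465, so [L:Q] ≤ 2·3 = 6. Therefore [Q(√266, ∛465) : Q] = 6.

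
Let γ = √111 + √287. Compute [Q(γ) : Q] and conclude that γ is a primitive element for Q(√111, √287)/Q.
[Q(γ) : Q] = 4 (equivalently, Q(γ) = Q(√111, √287))

Obviously Q(γ) ⊆ Q(√111, √287), and [Q(√111, √287):Q] = 4 (since 111, 287 are distinct squarefree integers > 1 with 31857 not a perfect square). To show equality we compute the minimal polynomial of γ. From γ = √111 + √287: γ^2 = 111 + 2√(31857) + 287 = 398 + 2√(31857), so γ^2 - 398 = 2√(31857); squaring, (γ^2 - 398)^2 = 4·31857, i.e. γ^4 - 796γ^2 + 158404 - 127428 = 0, i.e. γ^4 - 796γ^2 + 30976 = 0. So γ is a root of x^4 - 796x^2 + 30976. This polynomial is irreducible over Q: it has no rational root (each ±√111 ± √287 is irrational), and any factorization into two quadratics over Q would force √(31857) ∈ Q (pairing opposite roots) or √111, √287 ∈ Q (other pairings), all impossible. Hence [Q(γ):Q] = 4 = [Q(√111, √287):Q], so Q(γ) = Q(√111, √287).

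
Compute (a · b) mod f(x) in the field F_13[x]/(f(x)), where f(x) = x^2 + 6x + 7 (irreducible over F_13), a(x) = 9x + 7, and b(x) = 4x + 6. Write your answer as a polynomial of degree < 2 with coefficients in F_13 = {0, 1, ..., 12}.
a · b ≡ 9x + 11 (mod f(x))

Multiply in F_13[x]: a(x)·b(x) = (9x + 7)·(4x + 6) = 10x^2 + 4x + 3. This has degree ≥ 2, so divide by f(x) over F_13: 10x^2 + 4x + 3 = (10)·(x^2 + 6x + 7) + (9x + 11). Hence a·b ≡ 9x + 11 (mod f). (F_13[x]/(f) is a field with 13^2 = 169 elements since f is irreducible of degree 2.)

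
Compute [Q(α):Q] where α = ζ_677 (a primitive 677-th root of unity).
[Q(α):Q] = 676

The minimal polynomial of ζ_677 over Q is the 677-th cyclotomic polynomial Φ_677(x), which is irreducible over Q and has degree φ(677) = 676. Hence [Q(α):Q] = φ(677) = 676.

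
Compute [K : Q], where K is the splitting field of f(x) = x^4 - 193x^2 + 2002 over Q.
[K : Q] = 4

Solving the quadratic in x^2: x^2 = (193 ± √(193^2 - 4·2002))/2 = (193 ± √29241)/2 = (193 ± 171)/2, giving x^2 = 182 or x^2 = 11. So f(x) = (x^2 - 182)(x^2 - 11) and the roots of f are ±√182, ±√11. Hence the splitting field is K = Q(√182, √11). Since 182 and 11 are distinct squarefree integers > 1, their product 2002 is not a perfect square, so √11 ∉ Q(√182). By the tower law [K:Q] = [Q(√182,√11):Q(√182)] · [Q(√182):Q] = 2 · 2 = 4.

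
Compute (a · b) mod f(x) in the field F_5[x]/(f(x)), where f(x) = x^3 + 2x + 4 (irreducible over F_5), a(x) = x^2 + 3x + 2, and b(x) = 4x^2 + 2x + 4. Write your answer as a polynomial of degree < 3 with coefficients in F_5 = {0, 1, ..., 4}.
a · b ≡ 2x + 2 (mod f(x))

Multiply in F_5[x]: a(x)·b(x) = (x^2 + 3x + 2)·(4x^2 + 2x + 4) = 4x^4 + 4x^3 + 3x^2 + x + 3. This has degree ≥ 3, so divide by f(x) over F_5: 4x^4 + 4x^3 + 3x^2 + x + 3 = (4x + 4)·(x^3 + 2x + 4) + (2x + 2). Hence a·b ≡ 2x + 2 (mod f). (F_5[x]/(f) is a field with 5^3 = 125 elements since f is irreducible of degree 3.)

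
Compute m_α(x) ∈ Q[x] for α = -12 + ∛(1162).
m_α(x) = x^3 + 36x^2 + 432x + 566

Set β = α + 12 = ∛(1162), so β^3 = 1162. Then (α + 12)^3 - 1162 = 0, i.e. α is a root of g(x) = (x + 12)^3 - 1162 = x^3 + 36x^2 + 432x + 566. Since g(x) = h(x + 12) where h(x) = x^3 - 1162, and h is irreducible over Q (because 1162 is not a perfect cube, so h has no rational root, and a monic cubic with no rational root is irreducible), g is also irreducible (irreducibility is preserved under the substitution x → x + 12). Hence m_α(x) = x^3 + 36x^2 + 432x + 566.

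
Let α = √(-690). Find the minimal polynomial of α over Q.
m_α(x) = x^2 + 690

α satisfies α^2 + 690 = 0, so x^2 + 690 annihilates α. Since d = -690 is squarefree and ≠ 1, it is not a perfect square in Q, so x^2 + 690 has no rational root and is therefore irreducible over Q (a degree-2 polynomial over a field is irreducible iff it has no root). Hence m_α(x) = x^2 + 690.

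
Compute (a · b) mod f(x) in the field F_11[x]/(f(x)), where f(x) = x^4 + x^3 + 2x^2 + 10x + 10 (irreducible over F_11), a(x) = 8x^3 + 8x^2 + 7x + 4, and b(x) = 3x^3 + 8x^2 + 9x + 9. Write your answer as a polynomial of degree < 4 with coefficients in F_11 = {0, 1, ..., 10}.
a · b ≡ 8x^3 + 10x + 4 (mod f(x))

Multiply in F_11[x]: a(x)·b(x) = (8x^3 + 8x^2 + 7x + 4)·(3x^3 + 8x^2 + 9x + 9) = 2x^6 + 3x^4 + 3x^3 + 2x^2 + 3. This has degree ≥ 4, so divide by f(x) over F_11: 2x^6 + 3x^4 + 3x^3 + 2x^2 + 3 = (2x^2 + 9x + 1)·(x^4 + x^3 + 2x^2 + 10x + 10) + (8x^3 + 10x + 4). Hence a·b ≡ 8x^3 + 10x + 4 (mod f). (F_11[x]/(f) is a field with 11^4 = 14641 elements since f is irreducible of degree 4.)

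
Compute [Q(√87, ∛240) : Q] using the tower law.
[Q(√87, ∛240) : Q] = 6

Let L = Q(√87, ∛240). Since Q(√87) ⊂ L and [Q(√87):Q] = 2, the tower law gives 2 | [L:Q]. Likewise Q(∛240) ⊂ L with [Q(∛240):Q] = 3 (because 240 is not a perfect cube), so 3 | [L:Q]. As gcd(2,3) = 1, [L:Q] is divisible by 6. Conversely L is generated over Q by √87 and ∛240, so [L:Q] ≤ 2·3 = 6. Therefore [Q(√87, ∛240) : Q] = 6.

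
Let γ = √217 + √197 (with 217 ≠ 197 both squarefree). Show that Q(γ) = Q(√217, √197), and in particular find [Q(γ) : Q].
[Q(γ) : Q] = 4 (equivalently, Q(γ) = Q(√217, √197))

Obviously Q(γ) ⊆ Q(√217, √197), and [Q(√217, √197):Q] = 4 (since 217, 197 are distinct squarefree integers > 1 with 42749 not a perfect square). To show equality we compute the minimal polynomial of γ. From γ = √217 + √197: γ^2 = 217 + 2√(42749) + 197 = 414 + 2√(42749), so γ^2 - 414 = 2√(42749); squaring, (γ^2 - 414)^2 = 4·42749, i.e. γ^4 - 828γ^2 + 171396 - 170996 = 0, i.e. γ^4 - 828γ^2 + 400 = 0. So γ is a root of x^4 - 828x^2 + 400. This polynomial is irreducible over Q: it has no rational root (each ±√217 ± √197 is irrational), and any factorization into two quadratics over Q would force √(42749) ∈ Q (pairing opposite roots) or √217, √197 ∈ Q (other pairings), all impossible. Hence [Q(γ):Q] = 4 = [Q(√217, √197):Q], so Q(γ) = Q(√217, √197).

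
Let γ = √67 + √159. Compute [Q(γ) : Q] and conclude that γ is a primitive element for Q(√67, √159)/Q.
[Q(γ) : Q] = 4 (equivalently, Q(γ) = Q(√67, √159))

Obviously Q(γ) ⊆ Q(√67, √159), and [Q(√67, √159):Q] = 4 (since 67, 159 are distinct squarefree integers > 1 with 10653 not a perfect square). To show equality we compute the minimal polynomial of γ. From γ = √67 + √159: γ^2 = 67 + 2√(10653) + 159 = 226 + 2√(10653), so γ^2 - 226 = 2√(10653); squaring, (γ^2 - 226)^2 = 4·10653, i.e. γ^4 - 452γ^2 + 51076 - 42612 = 0, i.e. γ^4 - 452γ^2 + 8464 = 0. So γ is a root of x^4 - 452x^2 + 8464. This polynomial is irreducible over Q: it has no rational root (each ±√67 ± √159 is irrational), and any factorization into two quadratics over Q would force √(10653) ∈ Q (pairing opposite roots) or √67, √159 ∈ Q (other pairings), all impossible. Hence [Q(γ):Q] = 4 = [Q(√67, √159):Q], so Q(γ) = Q(√67, √159).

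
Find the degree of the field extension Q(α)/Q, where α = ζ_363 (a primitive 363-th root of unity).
[Q(α):Q] = 220

The minimal polynomial of ζ_363 over Q is the 363-th cyclotomic polynomial Φ_363(x), which is irreducible over Q and has degree φ(363) = 220. Hence [Q(α):Q] = φ(363) = 220.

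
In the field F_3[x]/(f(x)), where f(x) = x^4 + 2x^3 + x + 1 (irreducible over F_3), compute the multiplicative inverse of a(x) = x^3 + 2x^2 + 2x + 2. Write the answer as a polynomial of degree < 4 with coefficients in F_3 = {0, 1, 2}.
a(x)^(-1) ≡ 2x^3 + x (mod f(x))

Since f is irreducible over F_3, F_3[x]/(f) is a field and a(x) ≠ 0 has an inverse. Apply the extended Euclidean algorithm to f(x) and a(x) in F_3[x]: f(x) = (x)·a(x) + (x^2 + 2x + 1);  a(x) = (x)·(x^2 + 2x + 1) + (x + 2);  (x^2 + 2x + 1) = (x)·(x + 2) + (1). The last nonzero remainder is the constant 1 = gcd(f, a) in F_3. Back-substituting through the division chain expresses 1 = s(x)·a(x) + t(x)·f(x) with s(x) ≡ 2x^3 + x (mod f), so a(x)^(-1) ≡ s(x) = 2x^3 + x (mod f). Check: (x^3 + 2x^2 + 2x + 2)·(2x^3 + x) = 2x^6 + x^5 + 2x^4 + 2x^2 + 2x ≡ 1 (mod x^4 + 2x^3 + x + 1).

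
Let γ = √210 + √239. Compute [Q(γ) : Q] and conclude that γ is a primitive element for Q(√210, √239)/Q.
[Q(γ) : Q] = 4 (equivalently, Q(γ) = Q(√210, √239))

Obviously Q(γ) ⊆ Q(√210, √239), and [Q(√210, √239):Q] = 4 (since 210, 239 are distinct squarefree integers > 1 with 50190 not a perfect square). To show equality we compute the minimal polynomial of γ. From γ = √210 + √239: γ^2 = 210 + 2√(50190) + 239 = 449 + 2√(50190), so γ^2 - 449 = 2√(50190); squaring, (γ^2 - 449)^2 = 4·50190, i.e. γ^4 - 898γ^2 + 201601 - 200760 = 0, i.e. γ^4 - 898γ^2 + 841 = 0. So γ is a root of x^4 - 898x^2 + 841. This polynomial is irreducible over Q: it has no rational root (each ±√210 ± √239 is irrational), and any factorization into two quadratics over Q would force √(50190) ∈ Q (pairing opposite roots) or √210, √239 ∈ Q (other pairings), all impossible. Hence [Q(γ):Q] = 4 = [Q(√210, √239):Q], so Q(γ) = Q(√210, √239).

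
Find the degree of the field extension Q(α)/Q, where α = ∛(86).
[Q(α):Q] = 3

The minimal polynomial of α is x^3 - 86, irreducible over Q since 86 is not a perfect cube (so x^3 - 86 has no rational root). Hence [Q(α):Q] = deg(m_α) = 3.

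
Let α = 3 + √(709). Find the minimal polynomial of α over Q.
m_α(x) = x^2 - 6x - 700

From α - 3 = √(709), squaring gives (α - 3)^2 = 709, i.e. α^2 - 6α + 9 = 709, so α^2 - 6α - 700 = 0. The discriminant of x^2 - 6x - 700 is (-6)^2 - 4·(-700) = 36 + 2800 = 2836, and 4·(709) is not a perfect square in Q since 709 is squarefree and ≠ 1. Hence x^2 - 6x - 700 is irreducible over Q and is the minimal polynomial of α.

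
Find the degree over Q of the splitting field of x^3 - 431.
[K : Q] = 6

The roots of x^3 - 431 are ∛431, ω∛431, ω^2∛431 where ω = e^(2πi/3) is a primitive cube root of unity, so K = Q(∛431, ω). Now [Q(∛431):Q] = 3 (since 431 is not a perfect cube, x^3 - 431 is irreducible) and [Q(ω):Q] = 2. Both 2 and 3 divide [K:Q], and [K:Q] ≤ 3·2 = 6, so [K:Q] = 6. (Equivalently: Q(∛431) ⊂ R but ω ∉ R, so [K : Q(∛431)] = 2.)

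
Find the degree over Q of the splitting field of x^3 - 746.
[K : Q] = 6

The roots of x^3 - 746 are ∛746, ω∛746, ω^2∛746 where ω = e^(2πi/3) is a primitive cube root of unity, so K = Q(∛746, ω). Now [Q(∛746):Q] = 3 (since 746 is not a perfect cube, x^3 - 746 is irreducible) and [Q(ω):Q] = 2. Both 2 and 3 divide [K:Q], and [K:Q] ≤ 3·2 = 6, so [K:Q] = 6. (Equivalently: Q(∛746) ⊂ R but ω ∉ R, so [K : Q(∛746)] = 2.)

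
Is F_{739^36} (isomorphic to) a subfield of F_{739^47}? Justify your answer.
No: F_{739^36} is not a subfield of F_{739^47}

F_{p^m} embeds in F_{p^n} iff m | n. Here 36 ∤ 47 (since 47 = 1·36 + 11 with remainder 11 ≠ 0), so F_{739^36} is not a subfield of F_{739^47}. Equivalently: if it were, the tower law would give 36 = [F_{739^36}:F_739] dividing [F_{739^47}:F_739] = 47, contradiction.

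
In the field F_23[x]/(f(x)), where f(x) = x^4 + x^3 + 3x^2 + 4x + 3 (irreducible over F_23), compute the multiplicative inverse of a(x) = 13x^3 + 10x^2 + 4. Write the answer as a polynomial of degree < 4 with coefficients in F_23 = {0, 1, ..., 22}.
a(x)^(-1) ≡ 10x^3 + 18x^2 + 16x + 1 (mod f(x))

Since f is irreducible over F_23, F_23[x]/(f) is a field and a(x) ≠ 0 has an inverse. Apply the extended Euclidean algorithm to f(x) and a(x) in F_23[x]: f(x) = (16x + 9)·a(x) + (5x^2 + 9x + 13);  a(x) = (21x + 1)·(5x^2 + 9x + 13) + (17x + 14);  (5x^2 + 9x + 13) = (3x + 17)·(17x + 14) + (5). The last nonzero remainder is the constant 5 = gcd(f, a) in F_23. Back-substituting through the division chain expresses 5 = s(x)·a(x) + t(x)·f(x) with s(x) ≡ 4x^3 + 21x^2 + 11x + 5 (mod f), so (4x^3 + 21x^2 + 11x + 5)·a(x) ≡ 5 (mod f). Multiplying by 5^(-1) ≡ 14 in F_23 gives a(x)^(-1) ≡ 14·(4x^3 + 21x^2 + 11x + 5) ≡ 10x^3 + 18x^2 + 16x + 1 (mod f). Check: (13x^3 + 10x^2 + 4)·(10x^3 + 18x^2 + 16x + 1) = 15x^6 + 12x^5 + 20x^4 + 6x^3 + 13x^2 + 18x + 4 ≡ 1 (mod x^4 + x^3 + 3x^2 + 4x + 3).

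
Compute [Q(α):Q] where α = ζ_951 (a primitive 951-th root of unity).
[Q(α):Q] = 632

The minimal polynomial of ζ_951 over Q is the 951-th cyclotomic polynomial Φ_951(x), which is irreducible over Q and has degree φ(951) = 632. Hence [Q(α):Q] = φ(951) = 632.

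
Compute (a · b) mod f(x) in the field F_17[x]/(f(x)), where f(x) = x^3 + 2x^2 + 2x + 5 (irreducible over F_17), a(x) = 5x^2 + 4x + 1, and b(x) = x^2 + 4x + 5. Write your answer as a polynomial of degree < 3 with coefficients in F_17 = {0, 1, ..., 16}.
a · b ≡ 4x^2 + 5x + 3 (mod f(x))

Multiply in F_17[x]: a(x)·b(x) = (5x^2 + 4x + 1)·(x^2 + 4x + 5) = 5x^4 + 7x^3 + 8x^2 + 7x + 5. This has degree ≥ 3, so divide by f(x) over F_17: 5x^4 + 7x^3 + 8x^2 + 7x + 5 = (5x + 14)·(x^3 + 2x^2 + 2x + 5) + (4x^2 + 5x + 3). Hence a·b ≡ 4x^2 + 5x + 3 (mod f). (F_17[x]/(f) is a field with 17^3 = 4913 elements since f is irreducible of degree 3.)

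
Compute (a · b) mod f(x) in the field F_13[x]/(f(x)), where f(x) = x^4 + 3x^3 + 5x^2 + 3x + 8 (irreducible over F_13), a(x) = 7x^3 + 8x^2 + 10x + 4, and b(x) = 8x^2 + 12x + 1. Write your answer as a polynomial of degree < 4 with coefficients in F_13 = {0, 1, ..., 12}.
a · b ≡ 2x^3 + x^2 + 8x + 8 (mod f(x))

Multiply in F_13[x]: a(x)·b(x) = (7x^3 + 8x^2 + 10x + 4)·(8x^2 + 12x + 1) = 4x^5 + 5x^4 + x^3 + 4x^2 + 6x + 4. This has degree ≥ 4, so divide by f(x) over F_13: 4x^5 + 5x^4 + x^3 + 4x^2 + 6x + 4 = (4x + 6)·(x^4 + 3x^3 + 5x^2 + 3x + 8) + (2x^3 + x^2 + 8x + 8). Hence a·b ≡ 2x^3 + x^2 + 8x + 8 (mod f). (F_13[x]/(f) is a field with 13^4 = 28561 elements since f is irreducible of degree 4.)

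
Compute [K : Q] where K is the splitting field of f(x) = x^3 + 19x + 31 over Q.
[K : Q] = 6

By the rational root test, any rational root of the monic integer polynomial f(x) = x^3 + 19x + 31 must be an integer dividing the constant term 31, i.e. one of ±{1, 31}. Evaluating: f(1) = 51, f(-1) = 11, f(31) = 30411, f(-31) = -30349; none is 0, so f has no rational root and is therefore irreducible over Q (a cubic with no linear factor over a field is irreducible). For an irreducible cubic, the Galois group is A_3 or S_3 according as the discriminant disc(f) = -4a^3 - 27b^2 = -4·(19)^3 - 27·(31)^2 = -53383 is or is not a square in Q. Here disc(f) = -53383 is not a perfect square in Q, so the Galois group of f over Q is not contained in A_3 and must be all of S_3. The splitting field has degree |S_3| = 6 over Q, so [K : Q] = 6.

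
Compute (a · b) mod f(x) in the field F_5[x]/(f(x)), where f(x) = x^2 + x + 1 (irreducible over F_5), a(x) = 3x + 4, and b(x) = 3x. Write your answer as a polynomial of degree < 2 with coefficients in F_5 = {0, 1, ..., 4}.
a · b ≡ 3x + 1 (mod f(x))

Multiply in F_5[x]: a(x)·b(x) = (3x + 4)·(3x) = 4x^2 + 2x. This has degree ≥ 2, so divide by f(x) over F_5: 4x^2 + 2x = (4)·(x^2 + x + 1) + (3x + 1). Hence a·b ≡ 3x + 1 (mod f). (F_5[x]/(f) is a field with 5^2 = 25 elements since f is irreducible of degree 2.)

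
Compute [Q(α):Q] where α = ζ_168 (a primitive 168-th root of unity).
[Q(α):Q] = 48

The minimal polynomial of ζ_168 over Q is the 168-th cyclotomic polynomial Φ_168(x), which is irreducible over Q and has degree φ(168) = 48. Hence [Q(α):Q] = φ(168) = 48.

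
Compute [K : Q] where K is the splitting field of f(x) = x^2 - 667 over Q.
[K : Q] = 2

f(x) = x^2 - 667 factors as (x - √667)(x + √667). The splitting field is K = Q(√667). Since 667 is squarefree and > 1, it is not a perfect square, so x^2 - 667 is irreducible over Q and [Q(√667) : Q] = 2. Hence [K : Q] = 2.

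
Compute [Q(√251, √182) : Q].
[Q(√251, √182) : Q] = 4

[Q(√251):Q] = 2 (min poly x^2 - 251, irreducible since 251 is squarefree > 1). For the top step, suppose √182 ∈ Q(√251), say √182 = c + d√251 with c, d ∈ Q. Squaring: 182 = c^2 + 251d^2 + 2cd√251. Since √251 ∉ Q this forces 2cd = 0. If d = 0 then √182 = c ∈ Q, contradicting 182 squarefree > 1. If c = 0 then 182 = 251d^2, so 251·182 = (251d)^2 is a perfect square in Q — but 251·182 = 45682 is not a perfect square (since 251 and 182 are distinct squarefree integers). Contradiction. Hence √182 ∉ Q(√251), so x^2 - 182 stays irreducible over Q(√251) and [Q(√251, √182) : Q(√251)] = 2. By the tower law, [Q(√251, √182) : Q] = 2 · 2 = 4.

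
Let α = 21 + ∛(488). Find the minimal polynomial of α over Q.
m_α(x) = x^3 - 63x^2 + 1323x - 9749

Set β = α - 21 = ∛(488), so β^3 = 488. Then (α - 21)^3 - 488 = 0, i.e. α is a root of g(x) = (x - 21)^3 - 488 = x^3 - 63x^2 + 1323x - 9749. Since g(x) = h(x - 21) where h(x) = x^3 - 488, and h is irreducible over Q (because 488 is not a perfect cube, so h has no rational root, and a monic cubic with no rational root is irreducible), g is also irreducible (irreducibility is preserved under the substitution x → x - 21). Hence m_α(x) = x^3 - 63x^2 + 1323x - 9749.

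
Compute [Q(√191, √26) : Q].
[Q(√191, √26) : Q] = 4

[Q(√191):Q] = 2 (min poly x^2 - 191, irreducible since 191 is squarefree > 1). For the top step, suppose √26 ∈ Q(√191), say √26 = c + d√191 with c, d ∈ Q. Squaring: 26 = c^2 + 191d^2 + 2cd√191. Since √191 ∉ Q this forces 2cd = 0. If d = 0 then √26 = c ∈ Q, contradicting 26 squarefree > 1. If c = 0 then 26 = 191d^2, so 191·26 = (191d)^2 is a perfect square in Q — but 191·26 = 4966 is not a perfect square (since 191 and 26 are distinct squarefree integers). Contradiction. Hence √26 ∉ Q(√191), so x^2 - 26 stays irreducible over Q(√191) and [Q(√191, √26) : Q(√191)] = 2. By the tower law, [Q(√191, √26) : Q] = 2 · 2 = 4.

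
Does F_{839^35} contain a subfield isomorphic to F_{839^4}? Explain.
No: F_{839^4} is not a subfield of F_{839^35}

F_{p^m} embeds in F_{p^n} iff m | n. Here 4 ∤ 35 (since 35 = 8·4 + 3 with remainder 3 ≠ 0), so F_{839^4} is not a subfield of F_{839^35}. Equivalently: if it were, the tower law would give 4 = [F_{839^4}:F_839] dividing [F_{839^35}:F_839] = 35, contradiction.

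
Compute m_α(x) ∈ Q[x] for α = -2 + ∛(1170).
m_α(x) = x^3 + 6x^2 + 12x - 1162

Set β = α + 2 = ∛(1170), so β^3 = 1170. Then (α + 2)^3 - 1170 = 0, i.e. α is a root of g(x) = (x + 2)^3 - 1170 = x^3 + 6x^2 + 12x - 1162. Since g(x) = h(x + 2) where h(x) = x^3 - 1170, and h is irreducible over Q (because 1170 is not a perfect cube, so h has no rational root, and a monic cubic with no rational root is irreducible), g is also irreducible (irreducibility is preserved under the substitution x → x + 2). Hence m_α(x) = x^3 + 6x^2 + 12x - 1162.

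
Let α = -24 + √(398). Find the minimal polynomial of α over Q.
m_α(x) = x^2 + 48x + 178

From α + 24 = √(398), squaring gives (α + 24)^2 = 398, i.e. α^2 + 48α + 576 = 398, so α^2 + 48α + 178 = 0. The discriminant of x^2 + 48x + 178 is (48)^2 - 4·(178) = 2304 - 712 = 1592, and 4·(398) is not a perfect square in Q since 398 is squarefree and ≠ 1. Hence x^2 + 48x + 178 is irreducible over Q and is the minimal polynomial of α.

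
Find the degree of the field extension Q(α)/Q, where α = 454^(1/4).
[Q(α):Q] = 4

α is a root of x^4 - 454. By Eisenstein's criterion at the prime p = 2 (which divides the constant term 454 but p^2 = 4 does not, since 454 is squarefree), x^4 - 454 is irreducible over Q. Hence [Q(α):Q] = 4.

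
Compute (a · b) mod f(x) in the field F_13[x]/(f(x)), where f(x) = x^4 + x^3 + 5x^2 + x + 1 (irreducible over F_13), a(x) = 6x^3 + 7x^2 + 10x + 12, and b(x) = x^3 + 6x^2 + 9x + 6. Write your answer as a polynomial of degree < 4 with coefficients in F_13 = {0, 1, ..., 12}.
a · b ≡ 6x^3 + 5x^2 + x + 7 (mod f(x))

Multiply in F_13[x]: a(x)·b(x) = (6x^3 + 7x^2 + 10x + 12)·(x^3 + 6x^2 + 9x + 6) = 6x^6 + 4x^5 + 2x^4 + 2x^3 + 9x^2 + 12x + 7. This has degree ≥ 4, so divide by f(x) over F_13: 6x^6 + 4x^5 + 2x^4 + 2x^3 + 9x^2 + 12x + 7 = (6x^2 + 11x)·(x^4 + x^3 + 5x^2 + x + 1) + (6x^3 + 5x^2 + x + 7). Hence a·b ≡ 6x^3 + 5x^2 + x + 7 (mod f). (F_13[x]/(f) is a field with 13^4 = 28561 elements since f is irreducible of degree 4.)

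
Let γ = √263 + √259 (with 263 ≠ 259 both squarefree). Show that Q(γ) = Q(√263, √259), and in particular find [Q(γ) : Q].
[Q(γ) : Q] = 4 (equivalently, Q(γ) = Q(√263, √259))

Obviously Q(γ) ⊆ Q(√263, √259), and [Q(√263, √259):Q] = 4 (since 263, 259 are distinct squarefree integers > 1 with 68117 not a perfect square). To show equality we compute the minimal polynomial of γ. From γ = √263 + √259: γ^2 = 263 + 2√(68117) + 259 = 522 + 2√(68117), so γ^2 - 522 = 2√(68117); squaring, (γ^2 - 522)^2 = 4·68117, i.e. γ^4 - 1044γ^2 + 272484 - 272468 = 0, i.e. γ^4 - 1044γ^2 + 16 = 0. So γ is a root of x^4 - 1044x^2 + 16. This polynomial is irreducible over Q: it has no rational root (each ±√263 ± √259 is irrational), and any factorization into two quadratics over Q would force √(68117) ∈ Q (pairing opposite roots) or √263, √259 ∈ Q (other pairings), all impossible. Hence [Q(γ):Q] = 4 = [Q(√263, √259):Q], so Q(γ) = Q(√263, √259).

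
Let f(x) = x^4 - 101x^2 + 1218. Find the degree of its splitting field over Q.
[K : Q] = 4

Solving the quadratic in x^2: x^2 = (101 ± √(101^2 - 4·1218))/2 = (101 ± √5329)/2 = (101 ± 73)/2, giving x^2 = 87 or x^2 = 14. So f(x) = (x^2 - 87)(x^2 - 14) and the roots of f are ±√87, ±√14. Hence the splitting field is K = Q(√87, √14). Since 87 and 14 are distinct squarefree integers > 1, their product 1218 is not a perfect square, so √14 ∉ Q(√87). By the tower law [K:Q] = [Q(√87,√14):Q(√87)] · [Q(√87):Q] = 2 · 2 = 4.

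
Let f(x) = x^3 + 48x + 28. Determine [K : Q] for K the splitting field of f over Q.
[K : Q] = 6

By the rational root test, any rational root of the monic integer polynomial f(x) = x^3 + 48x + 28 must be an integer dividing the constant term 28, i.e. one of ±{1, 2, 4, 7, 14, 28}. Evaluating: f(1) = 77, f(-1) = -21, f(2) = 132, f(-2) = -76, f(4) = 284, f(-4) = -228, f(7) = 707, f(-7) = -651, f(14) = 3444, f(-14) = -3388, f(28) = 23324, f(-28) = -23268; none is 0, so f has no rational root and is therefore irreducible over Q (a cubic with no linear factor over a field is irreducible). For an irreducible cubic, the Galois group is A_3 or S_3 according as the discriminant disc(f) = -4a^3 - 27b^2 = -4·(48)^3 - 27·(28)^2 = -463536 is or is not a square in Q. Here disc(f) = -463536 is not a perfect square in Q, so the Galois group of f over Q is not contained in A_3 and must be all of S_3. The splitting field has degree |S_3| = 6 over Q, so [K : Q] = 6.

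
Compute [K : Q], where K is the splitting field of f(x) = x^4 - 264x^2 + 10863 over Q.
[K : Q] = 4

Solving the quadratic in x^2: x^2 = (264 ± √(264^2 - 4·10863))/2 = (264 ± √26244)/2 = (264 ± 162)/2, giving x^2 = 213 or x^2 = 51. So f(x) = (x^2 - 213)(x^2 - 51) and the roots of f are ±√213, ±√51. Hence the splitting field is K = Q(√213, √51). Since 213 and 51 are distinct squarefree integers > 1, their product 10863 is not a perfect square, so √51 ∉ Q(√213). By the tower law [K:Q] = [Q(√213,√51):Q(√213)] · [Q(√213):Q] = 2 · 2 = 4.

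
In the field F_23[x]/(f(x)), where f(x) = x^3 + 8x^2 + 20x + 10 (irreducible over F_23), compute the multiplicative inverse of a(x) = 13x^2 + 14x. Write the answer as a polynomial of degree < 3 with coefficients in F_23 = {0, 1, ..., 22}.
a(x)^(-1) ≡ 22x^2 + 12x + 7 (mod f(x))

Since f is irreducible over F_23, F_23[x]/(f) is a field and a(x) ≠ 0 has an inverse. Apply the extended Euclidean algorithm to f(x) and a(x) in F_23[x]: f(x) = (16x + 17)·a(x) + (12x + 10);  a(x) = (3x + 14)·(12x + 10) + (21). The last nonzero remainder is the constant 21 = gcd(f, a) in F_23. Back-substituting through the division chain expresses 21 = s(x)·a(x) + t(x)·f(x) with s(x) ≡ 2x^2 + 22x + 9 (mod f), so (2x^2 + 22x + 9)·a(x) ≡ 21 (mod f). Multiplying by 21^(-1) ≡ 11 in F_23 gives a(x)^(-1) ≡ 11·(2x^2 + 22x + 9) ≡ 22x^2 + 12x + 7 (mod f). Check: (13x^2 + 14x)·(22x^2 + 12x + 7) = 10x^4 + 4x^3 + 6x^2 + 6x ≡ 1 (mod x^3 + 8x^2 + 20x + 10).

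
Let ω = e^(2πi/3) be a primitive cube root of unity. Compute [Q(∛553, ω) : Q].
[Q(∛553, ω) : Q] = 6

[Q(∛553):Q] = 3 (min poly x^3 - 553, irreducible since 553 is not a perfect cube). [Q(ω):Q] = 2 (min poly x^2 + x + 1). Since Q(∛553) ⊂ R and ω ∉ R, we have ω ∉ Q(∛553), so x^2 + x + 1 remains irreducible over Q(∛553) and [Q(∛553, ω) : Q(∛553)] = 2. By the tower law, [Q(∛553, ω) : Q] = 3 · 2 = 6. (In fact Q(∛553, ω) is the splitting field of x^3 - 553 over Q.)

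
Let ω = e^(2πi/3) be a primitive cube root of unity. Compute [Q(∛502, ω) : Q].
[Q(∛502, ω) : Q] = 6

[Q(∛502):Q] = 3 (min poly x^3 - 502, irreducible since 502 is not a perfect cube). [Q(ω):Q] = 2 (min poly x^2 + x + 1). Since Q(∛502) ⊂ R and ω ∉ R, we have ω ∉ Q(∛502), so x^2 + x + 1 remains irreducible over Q(∛502) and [Q(∛502, ω) : Q(∛502)] = 2. By the tower law, [Q(∛502, ω) : Q] = 3 · 2 = 6. (In fact Q(∛502, ω) is the splitting field of x^3 - 502 over Q.)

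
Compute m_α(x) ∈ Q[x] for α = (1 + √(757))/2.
m_α(x) = x^2 - x - 189

From 2α - 1 = √(757), squaring gives (2α - 1)^2 = 757, i.e. 4α^2 - 4α + 1 = 757, so α^2 - α + (1 - 757)/4 = 0. Since 757 ≡ 1 (mod 4), (1 - 757)/4 = -189 ∈ Z. The polynomial x^2 - x - 189 has discriminant 1 - 4·(-189) = 757, which is not a perfect square in Q (d = 757 is squarefree and ≠ 1), so x^2 - x - 189 is irreducible over Q. It is the minimal polynomial of α.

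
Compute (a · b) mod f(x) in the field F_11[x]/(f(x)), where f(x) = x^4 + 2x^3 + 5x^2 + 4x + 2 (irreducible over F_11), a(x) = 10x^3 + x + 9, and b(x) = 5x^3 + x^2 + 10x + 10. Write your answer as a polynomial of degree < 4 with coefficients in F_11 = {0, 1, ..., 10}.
a · b ≡ 7x^3 + 5x^2 + 8x + 9 (mod f(x))

Multiply in F_11[x]: a(x)·b(x) = (10x^3 + x + 9)·(5x^3 + x^2 + 10x + 10) = 6x^6 + 10x^5 + 6x^4 + 3x^3 + 8x^2 + x + 2. This has degree ≥ 4, so divide by f(x) over F_11: 6x^6 + 10x^5 + 6x^4 + 3x^3 + 8x^2 + x + 2 = (6x^2 + 9x + 2)·(x^4 + 2x^3 + 5x^2 + 4x + 2) + (7x^3 + 5x^2 + 8x + 9). Hence a·b ≡ 7x^3 + 5x^2 + 8x + 9 (mod f). (F_11[x]/(f) is a field with 11^4 = 14641 elements since f is irreducible of degree 4.)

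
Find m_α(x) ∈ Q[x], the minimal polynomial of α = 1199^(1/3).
m_α(x) = x^3 - 1199

α satisfies α^3 = 1199, so x^3 - 1199 annihilates α. By the rational root test, a rational root p/q (in lowest terms) of x^3 - 1199 would satisfy p^3 = 1199 q^3, forcing q = 1 and p^3 = 1199; but 1199 is not a perfect cube, contradiction. A monic cubic over Q with no rational root is irreducible (any nontrivial factorization would include a linear factor). Hence x^3 - 1199 is the minimal polynomial of α, and in particular [Q(α):Q] = 3.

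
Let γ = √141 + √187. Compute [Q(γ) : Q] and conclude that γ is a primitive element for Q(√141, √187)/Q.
[Q(γ) : Q] = 4 (equivalently, Q(γ) = Q(√141, √187))

Obviously Q(γ) ⊆ Q(√141, √187), and [Q(√141, √187):Q] = 4 (since 141, 187 are distinct squarefree integers > 1 with 26367 not a perfect square). To show equality we compute the minimal polynomial of γ. From γ = √141 + √187: γ^2 = 141 + 2√(26367) + 187 = 328 + 2√(26367), so γ^2 - 328 = 2√(26367); squaring, (γ^2 - 328)^2 = 4·26367, i.e. γ^4 - 656γ^2 + 107584 - 105468 = 0, i.e. γ^4 - 656γ^2 + 2116 = 0. So γ is a root of x^4 - 656x^2 + 2116. This polynomial is irreducible over Q: it has no rational root (each ±√141 ± √187 is irrational), and any factorization into two quadratics over Q would force √(26367) ∈ Q (pairing opposite roots) or √141, √187 ∈ Q (other pairings), all impossible. Hence [Q(γ):Q] = 4 = [Q(√141, √187):Q], so Q(γ) = Q(√141, √187).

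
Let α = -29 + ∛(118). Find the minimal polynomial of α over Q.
m_α(x) = x^3 + 87x^2 + 2523x + 24271

Set β = α + 29 = ∛(118), so β^3 = 118. Then (α + 29)^3 - 118 = 0, i.e. α is a root of g(x) = (x + 29)^3 - 118 = x^3 + 87x^2 + 2523x + 24271. Since g(x) = h(x + 29) where h(x) = x^3 - 118, and h is irreducible over Q (because 118 is not a perfect cube, so h has no rational root, and a monic cubic with no rational root is irreducible), g is also irreducible (irreducibility is preserved under the substitution x → x + 29). Hence m_α(x) = x^3 + 87x^2 + 2523x + 24271.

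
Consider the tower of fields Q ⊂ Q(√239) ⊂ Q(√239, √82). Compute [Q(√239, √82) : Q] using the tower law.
[Q(√239, √82) : Q] = 4

[Q(√239):Q] = 2 (min poly x^2 - 239, irreducible since 239 is squarefree > 1). For the top step, suppose √82 ∈ Q(√239), say √82 = c + d√239 with c, d ∈ Q. Squaring: 82 = c^2 + 239d^2 + 2cd√239. Since √239 ∉ Q this forces 2cd = 0. If d = 0 then √82 = c ∈ Q, contradicting 82 squarefree > 1. If c = 0 then 82 = 239d^2, so 239·82 = (239d)^2 is a perfect square in Q — but 239·82 = 19598 is not a perfect square (since 239 and 82 are distinct squarefree integers). Contradiction. Hence √82 ∉ Q(√239), so x^2 - 82 stays irreducible over Q(√239) and [Q(√239, √82) : Q(√239)] = 2. By the tower law, [Q(√239, √82) : Q] = 2 · 2 = 4.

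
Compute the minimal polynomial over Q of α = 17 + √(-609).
m_α(x) = x^2 - 34x + 898

From α - 17 = √(-609), squaring gives (α - 17)^2 = -609, i.e. α^2 - 34α + 289 = -609, so α^2 - 34α + 898 = 0. The discriminant of x^2 - 34x + 898 is (-34)^2 - 4·(898) = 1156 - 3592 = -2436, and 4·(-609) is not a perfect square in Q since -609 is squarefree and ≠ 1. Hence x^2 - 34x + 898 is irreducible over Q and is the minimal polynomial of α.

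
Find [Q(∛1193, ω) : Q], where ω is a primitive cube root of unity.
[Q(∛1193, ω) : Q] = 6

[Q(∛1193):Q] = 3 (min poly x^3 - 1193, irreducible since 1193 is not a perfect cube). [Q(ω):Q] = 2 (min poly x^2 + x + 1). Since Q(∛1193) ⊂ R and ω ∉ R, we have ω ∉ Q(∛1193), so x^2 + x + 1 remains irreducible over Q(∛1193) and [Q(∛1193, ω) : Q(∛1193)] = 2. By the tower law, [Q(∛1193, ω) : Q] = 3 · 2 = 6. (In fact Q(∛1193, ω) is the splitting field of x^3 - 1193 over Q.)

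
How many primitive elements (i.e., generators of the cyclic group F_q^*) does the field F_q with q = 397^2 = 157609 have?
There are φ(157608) = 47520 primitive elements

F_q^* is cyclic of order q - 1 = 157608. A cyclic group of order m has exactly φ(m) generators. Here m = 157608 = 2^3 · 3^2 · 11 · 199, so the number of primitive elements is φ(157608) = 47520.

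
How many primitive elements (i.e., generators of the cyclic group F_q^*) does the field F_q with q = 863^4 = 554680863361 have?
There are φ(554680863360) = 127826657280 primitive elements

F_q^* is cyclic of order q - 1 = 554680863360. A cyclic group of order m has exactly φ(m) generators. Here m = 554680863360 = 2^7 · 3^3 · 5 · 13 · 17 · 337 · 431, so the number of primitive elements is φ(554680863360) = 127826657280.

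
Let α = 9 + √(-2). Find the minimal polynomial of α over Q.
m_α(x) = x^2 - 18x + 83

From α - 9 = √(-2), squaring gives (α - 9)^2 = -2, i.e. α^2 - 18α + 81 = -2, so α^2 - 18α + 83 = 0. The discriminant of x^2 - 18x + 83 is (-18)^2 - 4·(83) = 324 - 332 = -8, and 4·(-2) is not a perfect square in Q since -2 is squarefree and ≠ 1. Hence x^2 - 18x + 83 is irreducible over Q and is the minimal polynomial of α.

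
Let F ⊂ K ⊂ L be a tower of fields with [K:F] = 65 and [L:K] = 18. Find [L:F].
[L:F] = 1170

The tower law says that for any tower of field extensions F ⊂ K ⊂ L with finite degrees, [L:F] = [L:K] · [K:F]. Here this gives [L:F] = 18 · 65 = 1170.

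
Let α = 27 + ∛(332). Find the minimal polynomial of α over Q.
m_α(x) = x^3 - 81x^2 + 2187x - 20015

Set β = α - 27 = ∛(332), so β^3 = 332. Then (α - 27)^3 - 332 = 0, i.e. α is a root of g(x) = (x - 27)^3 - 332 = x^3 - 81x^2 + 2187x - 20015. Since g(x) = h(x - 27) where h(x) = x^3 - 332, and h is irreducible over Q (because 332 is not a perfect cube, so h has no rational root, and a monic cubic with no rational root is irreducible), g is also irreducible (irreducibility is preserved under the substitution x → x - 27). Hence m_α(x) = x^3 - 81x^2 + 2187x - 20015.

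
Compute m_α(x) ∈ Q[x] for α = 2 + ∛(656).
m_α(x) = x^3 - 6x^2 + 12x - 664

Set β = α - 2 = ∛(656), so β^3 = 656. Then (α - 2)^3 - 656 = 0, i.e. α is a root of g(x) = (x - 2)^3 - 656 = x^3 - 6x^2 + 12x - 664. Since g(x) = h(x - 2) where h(x) = x^3 - 656, and h is irreducible over Q (because 656 is not a perfect cube, so h has no rational root, and a monic cubic with no rational root is irreducible), g is also irreducible (irreducibility is preserved under the substitution x → x - 2). Hence m_α(x) = x^3 - 6x^2 + 12x - 664.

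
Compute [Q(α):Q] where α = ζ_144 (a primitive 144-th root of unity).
[Q(α):Q] = 48

The minimal polynomial of ζ_144 over Q is the 144-th cyclotomic polynomial Φ_144(x), which is irreducible over Q and has degree φ(144) = 48. Hence [Q(α):Q] = φ(144) = 48.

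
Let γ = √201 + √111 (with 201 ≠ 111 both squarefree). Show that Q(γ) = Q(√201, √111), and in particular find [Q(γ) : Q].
[Q(γ) : Q] = 4 (equivalently, Q(γ) = Q(√201, √111))

Obviously Q(γ) ⊆ Q(√201, √111), and [Q(√201, √111):Q] = 4 (since 201, 111 are distinct squarefree integers > 1 with 22311 not a perfect square). To show equality we compute the minimal polynomial of γ. From γ = √201 + √111: γ^2 = 201 + 2√(22311) + 111 = 312 + 2√(22311), so γ^2 - 312 = 2√(22311); squaring, (γ^2 - 312)^2 = 4·22311, i.e. γ^4 - 624γ^2 + 97344 - 89244 = 0, i.e. γ^4 - 624γ^2 + 8100 = 0. So γ is a root of x^4 - 624x^2 + 8100. This polynomial is irreducible over Q: it has no rational root (each ±√201 ± √111 is irrational), and any factorization into two quadratics over Q would force √(22311) ∈ Q (pairing opposite roots) or √201, √111 ∈ Q (other pairings), all impossible. Hence [Q(γ):Q] = 4 = [Q(√201, √111):Q], so Q(γ) = Q(√201, √111).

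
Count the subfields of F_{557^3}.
F_{557^3} has 2 subfields

The subfields of F_{p^n} are exactly the fields F_{p^d} for d | n (each is the fixed field of the unique index-d subgroup of Gal(F_{p^n}/F_p) ≅ Z/nZ). The divisors of n = 3 are {1, 3}, giving 2 subfields: F_{557^1}, F_{557^3}.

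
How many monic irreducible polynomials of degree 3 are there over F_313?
There are 10221328 monic irreducible polynomials of degree 3 over F_313

Each element of F_{313^3} that lies in no proper subfield is a root of exactly one monic irreducible of degree 3 over F_313, and each such polynomial has 3 distinct roots in F_{313^3}. By Möbius inversion the count is N_313(3) = (1/3) Σ_{d|3} μ(3/d) · 313^d = (1/3)(μ(3)·313^1 + μ(1)·313^3) = 30663984/3 = 10221328.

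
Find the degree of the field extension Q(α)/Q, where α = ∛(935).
[Q(α):Q] = 3

The minimal polynomial of α is x^3 - 935, irreducible over Q since 935 is not a perfect cube (so x^3 - 935 has no rational root). Hence [Q(α):Q] = deg(m_α) = 3.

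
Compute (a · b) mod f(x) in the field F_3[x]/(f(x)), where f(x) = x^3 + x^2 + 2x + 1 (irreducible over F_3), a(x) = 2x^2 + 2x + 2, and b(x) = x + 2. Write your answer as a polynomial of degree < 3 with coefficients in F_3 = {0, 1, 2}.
a · b ≡ x^2 + 2x + 2 (mod f(x))

Multiply in F_3[x]: a(x)·b(x) = (2x^2 + 2x + 2)·(x + 2) = 2x^3 + 1. This has degree ≥ 3, so divide by f(x) over F_3: 2x^3 + 1 = (2)·(x^3 + x^2 + 2x + 1) + (x^2 + 2x + 2). Hence a·b ≡ x^2 + 2x + 2 (mod f). (F_3[x]/(f) is a field with 3^3 = 27 elements since f is irreducible of degree 3.)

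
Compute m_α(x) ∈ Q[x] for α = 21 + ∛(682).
m_α(x) = x^3 - 63x^2 + 1323x - 9943

Set β = α - 21 = ∛(682), so β^3 = 682. Then (α - 21)^3 - 682 = 0, i.e. α is a root of g(x) = (x - 21)^3 - 682 = x^3 - 63x^2 + 1323x - 9943. Since g(x) = h(x - 21) where h(x) = x^3 - 682, and h is irreducible over Q (because 682 is not a perfect cube, so h has no rational root, and a monic cubic with no rational root is irreducible), g is also irreducible (irreducibility is preserved under the substitution x → x - 21). Hence m_α(x) = x^3 - 63x^2 + 1323x - 9943.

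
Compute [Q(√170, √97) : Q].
[Q(√170, √97) : Q] = 4

[Q(√170):Q] = 2 (min poly x^2 - 170, irreducible since 170 is squarefree > 1). For the top step, suppose √97 ∈ Q(√170), say √97 = c + d√170 with c, d ∈ Q. Squaring: 97 = c^2 + 170d^2 + 2cd√170. Since √170 ∉ Q this forces 2cd = 0. If d = 0 then √97 = c ∈ Q, contradicting 97 squarefree > 1. If c = 0 then 97 = 170d^2, so 170·97 = (170d)^2 is a perfect square in Q — but 170·97 = 16490 is not a perfect square (since 170 and 97 are distinct squarefree integers). Contradiction. Hence √97 ∉ Q(√170), so x^2 - 97 stays irreducible over Q(√170) and [Q(√170, √97) : Q(√170)] = 2. By the tower law, [Q(√170, √97) : Q] = 2 · 2 = 4.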